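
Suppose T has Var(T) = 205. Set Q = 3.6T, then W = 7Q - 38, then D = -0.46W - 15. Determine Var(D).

Var(Q) = 3.6²·205 = 2656.8.
Var(W) = 7²·2656.8 = 130183.2.
Var(D) = (-0.46)²·130183.2 = 27546.76512.

Var(D) = 27546.76512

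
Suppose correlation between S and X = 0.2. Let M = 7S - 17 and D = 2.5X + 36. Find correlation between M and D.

correlation between M and D = 0.2

Linear rescalings preserve correlation up to sign; here the slopes 7 and 2.5 have the same sign, so correlation between M and D = correlation between S and X = 0.2.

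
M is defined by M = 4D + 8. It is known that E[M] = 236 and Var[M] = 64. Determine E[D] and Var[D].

From M = 4D + 8: E[M] = a·E[D] + b, so E[D] = (E[M] − b)/a = (236 − 8)/4 = 57.
Var[M] = a²·Var[D], so Var[D] = 64/4² = 4.

E[D] = 57, Var[D] = 4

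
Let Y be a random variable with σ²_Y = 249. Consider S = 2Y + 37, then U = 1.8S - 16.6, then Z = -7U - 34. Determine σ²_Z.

σ²_Z = 158124.96

σ²_S = 2²·249 = 996.
σ²_U = 1.8²·996 = 3227.04.
σ²_Z = (-7)²·3227.04 = 158124.96.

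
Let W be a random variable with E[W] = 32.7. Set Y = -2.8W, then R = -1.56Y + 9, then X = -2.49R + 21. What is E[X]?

E[X] = -357.065664

E[Y] = (-2.8)·32.7 = -91.56.
E[R] = (-1.56)·(-91.56) + 9 = 151.8336.
E[X] = (-2.49)·151.8336 + 21 = -357.065664.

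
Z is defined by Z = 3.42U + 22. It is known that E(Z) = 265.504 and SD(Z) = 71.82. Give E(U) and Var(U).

E(U) = 71.2, Var(U) = 441

From Z = 3.42U + 22: E(Z) = a·E(U) + b, so E(U) = (E(Z) − b)/a = (265.504 − 22)/3.42 = 71.2.
Var(Z) = 71.82² = 5158.1124.
Var(Z) = a²·Var(U), so Var(U) = 5158.1124/3.42² = 441.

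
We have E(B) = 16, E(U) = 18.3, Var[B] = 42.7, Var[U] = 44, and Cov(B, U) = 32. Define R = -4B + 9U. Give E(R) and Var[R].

E(R) = (-4)·E(B) + 9·E(U) = (-4)·16 + 9·18.3 = 100.7.
Var[R] = a²·Var[B] + b²·Var[U] + 2ab·Cov(B, U) with a = -4, b = 9.
= (-4)²·42.7 + 9²·44 + 2·(-4)·9·32
= 683.2 + 3564 + (-2304) = 1943.2.

E(R) = 100.7, Var[R] = 1943.2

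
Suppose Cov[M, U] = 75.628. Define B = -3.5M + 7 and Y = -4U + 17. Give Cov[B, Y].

Cov[B, Y] = 1058.792

Cov[B, Y] = a·c·Cov[M, U] = (-3.5)·(-4)·75.628 = 1058.792. Additive constants drop out.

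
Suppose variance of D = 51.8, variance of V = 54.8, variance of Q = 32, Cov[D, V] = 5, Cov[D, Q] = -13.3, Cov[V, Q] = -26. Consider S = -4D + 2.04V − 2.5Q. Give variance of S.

variance of S = 1174.45568

variance of S = a²·variance of D + b²·variance of V + c²·variance of Q + 2ab·Cov[D, V] + 2ac·Cov[D, Q] + 2bc·Cov[V, Q], with a = -4, b = 2.04, c = -2.5.
= 828.8 + 228.05568 + 200 + (-81.6) + (-266) + 265.2
= 1174.45568.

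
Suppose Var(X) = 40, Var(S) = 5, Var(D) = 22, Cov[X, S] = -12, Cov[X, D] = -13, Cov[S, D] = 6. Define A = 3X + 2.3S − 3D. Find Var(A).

Var(A) = 570.05

Var(A) = a²·Var(X) + b²·Var(S) + c²·Var(D) + 2ab·Cov[X, S] + 2ac·Cov[X, D] + 2bc·Cov[S, D], with a = 3, b = 2.3, c = -3.
= 360 + 26.45 + 198 + (-165.6) + 234 + (-82.8)
= 570.05.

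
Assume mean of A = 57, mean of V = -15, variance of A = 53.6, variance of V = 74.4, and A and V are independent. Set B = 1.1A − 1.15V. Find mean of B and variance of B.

mean of B = 79.95, variance of B = 163.25

mean of B = 1.1·mean of A + (-1.15)·mean of V = 1.1·57 + (-1.15)·(-15) = 79.95.
variance of B = a²·variance of A + b²·variance of V + 2ab·covariance of A and V with a = 1.1, b = -1.15.
Independence gives covariance of A and V = 0.
= 1.1²·53.6 + (-1.15)²·74.4 + 2·1.1·(-1.15)·0
= 64.856 + 98.394 + 0 = 163.25.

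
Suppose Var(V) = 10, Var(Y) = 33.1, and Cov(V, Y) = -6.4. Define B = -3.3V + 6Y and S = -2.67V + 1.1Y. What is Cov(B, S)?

By bilinearity, Cov(B, S) = ac·Var(V) + bd·Var(Y) + (ad+bc)·Cov(V, Y), with a=-3.3, b=6, c=-2.67, d=1.1.
ac·Var(V) = (-3.3)·(-2.67)·10 = 88.11
bd·Var(Y) = 6·1.1·33.1 = 218.46
(ad+bc)·Cov(V, Y) = (-19.65)·(-6.4) = 125.76
Cov(B, S) = 88.11 + 218.46 + 125.76 = 432.33.

Cov(B, S) = 432.33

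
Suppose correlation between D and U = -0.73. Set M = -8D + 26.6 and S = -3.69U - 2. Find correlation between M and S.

Linear rescalings preserve correlation up to sign; here the slopes -8 and -3.69 have the same sign, so correlation between M and S = correlation between D and U = -0.73.

correlation between M and S = -0.73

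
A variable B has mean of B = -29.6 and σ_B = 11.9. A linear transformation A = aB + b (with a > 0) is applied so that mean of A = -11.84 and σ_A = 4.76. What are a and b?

σ_A = a·σ_B (a > 0), so a = 4.76/11.9 = 0.4.
mean of A = a·mean of B + b, so b = -11.84 − 0.4·(-29.6) = 0.

a = 0.4, b = 0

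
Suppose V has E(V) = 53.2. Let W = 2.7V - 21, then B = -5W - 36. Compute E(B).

E(B) = -649.2

E(W) = 2.7·53.2 + (-21) = 122.64.
E(B) = (-5)·122.64 + (-36) = -649.2.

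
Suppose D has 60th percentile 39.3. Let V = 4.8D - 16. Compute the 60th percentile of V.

Since a = 4.8 > 0 the transformation is increasing, so the 60th percentile of V = a·(P_{60} of D) + b = 4.8·39.3 + (-16) = 172.64.

60th percentile of V = 172.64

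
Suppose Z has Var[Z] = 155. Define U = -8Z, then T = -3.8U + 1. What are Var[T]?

Var[T] = 143244.8

Var[U] = (-8)²·155 = 9920.
Var[T] = (-3.8)²·9920 = 143244.8.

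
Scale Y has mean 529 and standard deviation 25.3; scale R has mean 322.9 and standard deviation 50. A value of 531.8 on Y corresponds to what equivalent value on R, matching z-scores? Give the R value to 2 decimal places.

z = (531.8 − 529)/25.3 ≈ 0.1107.
R = 322.9 + z·50 = 322.9 + (531.8 − 529)·50/25.3 ≈ 328.43.

R = 328.43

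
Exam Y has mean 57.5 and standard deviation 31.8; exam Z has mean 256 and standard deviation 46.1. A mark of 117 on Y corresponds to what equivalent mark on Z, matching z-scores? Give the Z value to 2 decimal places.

Z = 342.26

z = (117 − 57.5)/31.8 ≈ 1.8711.
Z = 256 + z·46.1 = 256 + (117 − 57.5)·46.1/31.8 ≈ 342.26.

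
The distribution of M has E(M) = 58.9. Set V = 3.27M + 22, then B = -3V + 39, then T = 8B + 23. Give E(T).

E(T) = -4815.472

E(V) = 3.27·58.9 + 22 = 214.603.
E(B) = (-3)·214.603 + 39 = -604.809.
E(T) = 8·(-604.809) + 23 = -4815.472.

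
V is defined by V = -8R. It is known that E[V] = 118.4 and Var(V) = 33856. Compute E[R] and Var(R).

From V = -8R: E[V] = a·E[R] + b, so E[R] = (E[V] − b)/a = (118.4 − 0)/(-8) = -14.8.
Var(V) = a²·Var(R), so Var(R) = 33856/(-8)² = 529.

E[R] = -14.8, Var(R) = 529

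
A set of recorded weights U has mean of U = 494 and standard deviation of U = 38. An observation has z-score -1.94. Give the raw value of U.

U = mean of U + z·standard deviation of U = 494 + (-1.94)·38 = 420.28.

U = 420.28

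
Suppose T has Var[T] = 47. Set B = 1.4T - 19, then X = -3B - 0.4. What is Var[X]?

Var[B] = 1.4²·47 = 92.12.
Var[X] = (-3)²·92.12 = 829.08.

Var[X] = 829.08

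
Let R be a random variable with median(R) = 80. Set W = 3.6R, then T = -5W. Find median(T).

median(W) = 3.6·80 = 288.
median(T) = (-5)·288 = -1440.

median(T) = -1440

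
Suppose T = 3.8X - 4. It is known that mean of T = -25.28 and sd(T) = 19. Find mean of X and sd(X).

mean of X = -5.6, sd(X) = 5

From T = 3.8X - 4: mean of T = a·mean of X + b, so mean of X = (mean of T − b)/a = (-25.28 − (-4))/3.8 = -5.6.
sd(T) = |a|·sd(X), so sd(X) = 19/|3.8| = 5.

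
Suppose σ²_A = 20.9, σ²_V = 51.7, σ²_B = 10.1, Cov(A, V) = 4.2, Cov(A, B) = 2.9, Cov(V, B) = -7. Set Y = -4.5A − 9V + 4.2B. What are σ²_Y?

σ²_Y = 5548.869

σ²_Y = a²·σ²_A + b²·σ²_V + c²·σ²_B + 2ab·Cov(A, V) + 2ac·Cov(A, B) + 2bc·Cov(V, B), with a = -4.5, b = -9, c = 4.2.
= 423.225 + 4187.7 + 178.164 + 340.2 + (-109.62) + 529.2
= 5548.869.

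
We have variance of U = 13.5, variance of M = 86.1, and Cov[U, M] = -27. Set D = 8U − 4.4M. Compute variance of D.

variance of D = 4431.696

variance of D = a²·variance of U + b²·variance of M + 2ab·Cov[U, M] with a = 8, b = -4.4.
= 8²·13.5 + (-4.4)²·86.1 + 2·8·(-4.4)·(-27)
= 864 + 1666.896 + 1900.8 = 4431.696.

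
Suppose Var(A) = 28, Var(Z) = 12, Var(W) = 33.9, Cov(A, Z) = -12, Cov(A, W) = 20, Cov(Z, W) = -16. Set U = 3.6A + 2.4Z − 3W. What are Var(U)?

Var(U) = 328.14

Var(U) = a²·Var(A) + b²·Var(Z) + c²·Var(W) + 2ab·Cov(A, Z) + 2ac·Cov(A, W) + 2bc·Cov(Z, W), with a = 3.6, b = 2.4, c = -3.
= 362.88 + 69.12 + 305.1 + (-207.36) + (-432) + 230.4
= 328.14.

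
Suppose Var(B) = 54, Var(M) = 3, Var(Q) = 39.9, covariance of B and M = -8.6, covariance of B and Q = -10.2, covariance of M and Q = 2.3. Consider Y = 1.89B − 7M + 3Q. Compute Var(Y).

Var(Y) = 714.2814

Var(Y) = a²·Var(B) + b²·Var(M) + c²·Var(Q) + 2ab·covariance of B and M + 2ac·covariance of B and Q + 2bc·covariance of M and Q, with a = 1.89, b = -7, c = 3.
= 192.8934 + 147 + 359.1 + 227.556 + (-115.668) + (-96.6)
= 714.2814.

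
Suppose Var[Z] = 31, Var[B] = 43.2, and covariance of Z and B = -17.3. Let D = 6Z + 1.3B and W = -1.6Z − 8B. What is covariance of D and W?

covariance of D and W = 119.504

By bilinearity, covariance of D and W = ac·Var[Z] + bd·Var[B] + (ad+bc)·covariance of Z and B, with a=6, b=1.3, c=-1.6, d=-8.
ac·Var[Z] = 6·(-1.6)·31 = -297.6
bd·Var[B] = 1.3·(-8)·43.2 = -449.28
(ad+bc)·covariance of Z and B = (-50.08)·(-17.3) = 866.384
covariance of D and W = -297.6 + (-449.28) + 866.384 = 119.504.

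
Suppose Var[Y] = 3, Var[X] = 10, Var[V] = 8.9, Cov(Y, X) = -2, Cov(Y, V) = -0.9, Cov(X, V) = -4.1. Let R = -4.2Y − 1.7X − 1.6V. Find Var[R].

Var[R] = a²·Var[Y] + b²·Var[X] + c²·Var[V] + 2ab·Cov(Y, X) + 2ac·Cov(Y, V) + 2bc·Cov(X, V), with a = -4.2, b = -1.7, c = -1.6.
= 52.92 + 28.9 + 22.784 + (-28.56) + (-12.096) + (-22.304)
= 41.644.

Var[R] = 41.644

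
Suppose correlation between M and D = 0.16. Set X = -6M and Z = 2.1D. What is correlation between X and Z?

correlation between X and Z = -0.16

Linear rescalings preserve |correlation|; the slopes -6 and 2.1 have opposite signs, so the correlation flips sign: correlation between X and Z = −correlation between M and D = -0.16.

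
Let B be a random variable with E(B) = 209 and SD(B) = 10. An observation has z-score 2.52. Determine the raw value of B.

B = E(B) + z·SD(B) = 209 + 2.52·10 = 234.2.

B = 234.2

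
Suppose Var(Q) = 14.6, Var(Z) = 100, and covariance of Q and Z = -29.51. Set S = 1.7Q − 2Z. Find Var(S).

Var(S) = a²·Var(Q) + b²·Var(Z) + 2ab·covariance of Q and Z with a = 1.7, b = -2.
= 1.7²·14.6 + (-2)²·100 + 2·1.7·(-2)·(-29.51)
= 42.194 + 400 + 200.668 = 642.862.

Var(S) = 642.862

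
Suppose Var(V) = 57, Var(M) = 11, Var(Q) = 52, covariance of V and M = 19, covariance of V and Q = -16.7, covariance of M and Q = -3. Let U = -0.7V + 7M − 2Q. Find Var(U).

Var(U) = a²·Var(V) + b²·Var(M) + c²·Var(Q) + 2ab·covariance of V and M + 2ac·covariance of V and Q + 2bc·covariance of M and Q, with a = -0.7, b = 7, c = -2.
= 27.93 + 539 + 208 + (-186.2) + (-46.76) + 84
= 625.97.

Var(U) = 625.97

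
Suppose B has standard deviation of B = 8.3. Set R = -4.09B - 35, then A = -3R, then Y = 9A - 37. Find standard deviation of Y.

standard deviation of Y = 916.569

standard deviation of R = |-4.09|·8.3 = 33.947.
standard deviation of A = |-3|·33.947 = 101.841.
standard deviation of Y = |9|·101.841 = 916.569.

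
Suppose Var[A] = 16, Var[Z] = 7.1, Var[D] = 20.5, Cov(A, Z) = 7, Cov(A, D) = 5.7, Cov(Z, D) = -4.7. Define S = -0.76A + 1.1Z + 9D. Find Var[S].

Var[S] = a²·Var[A] + b²·Var[Z] + c²·Var[D] + 2ab·Cov(A, Z) + 2ac·Cov(A, D) + 2bc·Cov(Z, D), with a = -0.76, b = 1.1, c = 9.
= 9.2416 + 8.591 + 1660.5 + (-11.704) + (-77.976) + (-93.06)
= 1495.5926.

Var[S] = 1495.5926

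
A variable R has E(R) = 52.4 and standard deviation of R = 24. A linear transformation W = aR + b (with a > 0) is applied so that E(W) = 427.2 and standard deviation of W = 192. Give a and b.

standard deviation of W = a·standard deviation of R (a > 0), so a = 192/24 = 8.
E(W) = a·E(R) + b, so b = 427.2 − 8·52.4 = 8.

a = 8, b = 8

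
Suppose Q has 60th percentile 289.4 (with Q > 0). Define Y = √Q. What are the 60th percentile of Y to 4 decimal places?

√Q is increasing, so P_{60}(Y) = g(P_{60}(Q)) ≈ 17.0118.

60th percentile of Y = 17.0118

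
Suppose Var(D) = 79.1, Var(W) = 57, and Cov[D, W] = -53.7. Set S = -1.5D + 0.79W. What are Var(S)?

Var(S) = a²·Var(D) + b²·Var(W) + 2ab·Cov[D, W] with a = -1.5, b = 0.79.
= (-1.5)²·79.1 + 0.79²·57 + 2·(-1.5)·0.79·(-53.7)
= 177.975 + 35.5737 + 127.269 = 340.8177.

Var(S) = 340.8177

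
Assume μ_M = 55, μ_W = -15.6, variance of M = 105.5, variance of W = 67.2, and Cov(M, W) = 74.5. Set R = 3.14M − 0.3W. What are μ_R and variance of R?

μ_R = 177.38, variance of R = 905.8778

μ_R = 3.14·μ_M + (-0.3)·μ_W = 3.14·55 + (-0.3)·(-15.6) = 177.38.
variance of R = a²·variance of M + b²·variance of W + 2ab·Cov(M, W) with a = 3.14, b = -0.3.
= 3.14²·105.5 + (-0.3)²·67.2 + 2·3.14·(-0.3)·74.5
= 1040.1878 + 6.048 + (-140.358) = 905.8778.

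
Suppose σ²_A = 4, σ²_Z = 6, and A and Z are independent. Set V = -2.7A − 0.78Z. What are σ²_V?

σ²_V = a²·σ²_A + b²·σ²_Z + 2ab·Cov(A, Z) with a = -2.7, b = -0.78.
Independence gives Cov(A, Z) = 0.
= (-2.7)²·4 + (-0.78)²·6 + 2·(-2.7)·(-0.78)·0
= 29.16 + 3.6504 + 0 = 32.8104.

σ²_V = 32.8104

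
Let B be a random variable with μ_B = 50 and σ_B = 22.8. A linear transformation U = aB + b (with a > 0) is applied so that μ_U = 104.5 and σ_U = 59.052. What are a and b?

a = 2.59, b = -25

σ_U = a·σ_B (a > 0), so a = 59.052/22.8 = 2.59.
μ_U = a·μ_B + b, so b = 104.5 − 2.59·50 = -25.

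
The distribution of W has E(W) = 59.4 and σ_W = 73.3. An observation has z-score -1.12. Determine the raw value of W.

W = E(W) + z·σ_W = 59.4 + (-1.12)·73.3 = -22.696.

W = -22.696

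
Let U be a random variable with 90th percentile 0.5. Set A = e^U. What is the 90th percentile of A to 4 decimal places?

e^U is increasing, so P_{90}(A) = g(P_{90}(U)) ≈ 1.6487.

90th percentile of A = 1.6487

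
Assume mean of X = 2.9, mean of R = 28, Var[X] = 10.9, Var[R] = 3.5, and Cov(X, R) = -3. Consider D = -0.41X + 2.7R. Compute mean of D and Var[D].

mean of D = (-0.41)·mean of X + 2.7·mean of R = (-0.41)·2.9 + 2.7·28 = 74.411.
Var[D] = a²·Var[X] + b²·Var[R] + 2ab·Cov(X, R) with a = -0.41, b = 2.7.
= (-0.41)²·10.9 + 2.7²·3.5 + 2·(-0.41)·2.7·(-3)
= 1.83229 + 25.515 + 6.642 = 33.98929.

mean of D = 74.411, Var[D] = 33.98929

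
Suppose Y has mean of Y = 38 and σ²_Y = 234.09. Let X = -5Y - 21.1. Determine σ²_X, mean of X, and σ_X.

σ²_X = 5852.25, mean of X = -211.1, σ_X = 76.5

X = -5Y - 21.1 is linear with a = -5, b = -21.1.
σ²_X = a²·σ²_Y = (-5)²·234.09 = 5852.25 (the additive constant -21.1 does not affect variance).
mean of X = a·mean of Y + b = (-5)·38 + (-21.1) = -211.1.
σ_Y = √234.09 = 15.3.
σ_X = |a|·σ_Y = |-5|·15.3 = 76.5.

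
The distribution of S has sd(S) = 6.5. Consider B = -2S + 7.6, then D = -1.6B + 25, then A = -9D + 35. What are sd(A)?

sd(A) = 187.2

sd(B) = |-2|·6.5 = 13.
sd(D) = |-1.6|·13 = 20.8.
sd(A) = |-9|·20.8 = 187.2.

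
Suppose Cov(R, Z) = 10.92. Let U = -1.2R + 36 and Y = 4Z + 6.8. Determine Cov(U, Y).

Cov(U, Y) = -52.416

Cov(U, Y) = a·c·Cov(R, Z) = (-1.2)·4·10.92 = -52.416. Additive constants drop out.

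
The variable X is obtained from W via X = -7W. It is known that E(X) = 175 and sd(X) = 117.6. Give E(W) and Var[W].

From X = -7W: E(X) = a·E(W) + b, so E(W) = (E(X) − b)/a = (175 − 0)/(-7) = -25.
Var[X] = 117.6² = 13829.76.
Var[X] = a²·Var[W], so Var[W] = 13829.76/(-7)² = 282.24.

E(W) = -25, Var[W] = 282.24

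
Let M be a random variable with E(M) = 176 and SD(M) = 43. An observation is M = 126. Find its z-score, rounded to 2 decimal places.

z = (M − E(M)) / SD(M) = (126 − 176) / 43 ≈ -1.16.

z = -1.16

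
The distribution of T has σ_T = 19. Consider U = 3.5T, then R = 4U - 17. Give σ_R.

σ_R = 266

σ_U = |3.5|·19 = 66.5.
σ_R = |4|·66.5 = 266.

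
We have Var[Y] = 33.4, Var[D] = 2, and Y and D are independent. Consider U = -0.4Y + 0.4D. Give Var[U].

Var[U] = 5.664

Var[U] = a²·Var[Y] + b²·Var[D] + 2ab·covariance of Y and D with a = -0.4, b = 0.4.
Independence gives covariance of Y and D = 0.
= (-0.4)²·33.4 + 0.4²·2 + 2·(-0.4)·0.4·0
= 5.344 + 0.32 + 0 = 5.664.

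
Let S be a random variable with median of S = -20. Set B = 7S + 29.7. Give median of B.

median of B = -110.3

A linear map preserves order up to sign, so median of B = a·median of S + b = 7·(-20) + 29.7 = -110.3.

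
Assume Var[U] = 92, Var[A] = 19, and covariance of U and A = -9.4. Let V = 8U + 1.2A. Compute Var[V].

Var[V] = a²·Var[U] + b²·Var[A] + 2ab·covariance of U and A with a = 8, b = 1.2.
= 8²·92 + 1.2²·19 + 2·8·1.2·(-9.4)
= 5888 + 27.36 + (-180.48) = 5734.88.

Var[V] = 5734.88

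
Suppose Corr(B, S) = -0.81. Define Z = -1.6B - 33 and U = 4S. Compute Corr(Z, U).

Linear rescalings preserve |correlation|; the slopes -1.6 and 4 have opposite signs, so the correlation flips sign: Corr(Z, U) = −Corr(B, S) = 0.81.

Corr(Z, U) = 0.81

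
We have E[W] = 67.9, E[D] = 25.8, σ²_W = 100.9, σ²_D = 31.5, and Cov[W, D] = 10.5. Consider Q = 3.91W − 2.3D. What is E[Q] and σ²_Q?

E[Q] = 3.91·E[W] + (-2.3)·E[D] = 3.91·67.9 + (-2.3)·25.8 = 206.149.
σ²_Q = a²·σ²_W + b²·σ²_D + 2ab·Cov[W, D] with a = 3.91, b = -2.3.
= 3.91²·100.9 + (-2.3)²·31.5 + 2·3.91·(-2.3)·10.5
= 1542.56929 + 166.635 + (-188.853) = 1520.35129.

E[Q] = 206.149, σ²_Q = 1520.35129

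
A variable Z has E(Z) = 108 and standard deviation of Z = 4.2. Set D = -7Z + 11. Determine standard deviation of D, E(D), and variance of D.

D = -7Z + 11 is linear with a = -7, b = 11.
standard deviation of D = |a|·standard deviation of Z = |-7|·4.2 = 29.4.
E(D) = a·E(Z) + b = (-7)·108 + 11 = -745.
variance of Z = 4.2² = 17.64.
variance of D = a²·variance of Z = (-7)²·17.64 = 864.36 (the additive constant 11 does not affect variance).

standard deviation of D = 29.4, E(D) = -745, variance of D = 864.36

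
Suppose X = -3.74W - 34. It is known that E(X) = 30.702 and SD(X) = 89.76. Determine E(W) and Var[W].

E(W) = -17.3, Var[W] = 576

From X = -3.74W - 34: E(X) = a·E(W) + b, so E(W) = (E(X) − b)/a = (30.702 − (-34))/(-3.74) = -17.3.
Var[X] = 89.76² = 8056.8576.
Var[X] = a²·Var[W], so Var[W] = 8056.8576/(-3.74)² = 576.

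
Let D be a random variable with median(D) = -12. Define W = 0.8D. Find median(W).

median(W) = -9.6

A linear map preserves order up to sign, so median(W) = a·median(D) + b = 0.8·(-12) = -9.6.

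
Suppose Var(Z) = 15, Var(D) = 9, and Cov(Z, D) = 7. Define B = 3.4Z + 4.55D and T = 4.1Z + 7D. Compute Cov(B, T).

By bilinearity, Cov(B, T) = ac·Var(Z) + bd·Var(D) + (ad+bc)·Cov(Z, D), with a=3.4, b=4.55, c=4.1, d=7.
ac·Var(Z) = 3.4·4.1·15 = 209.1
bd·Var(D) = 4.55·7·9 = 286.65
(ad+bc)·Cov(Z, D) = (42.455)·7 = 297.185
Cov(B, T) = 209.1 + 286.65 + 297.185 = 792.935.

Cov(B, T) = 792.935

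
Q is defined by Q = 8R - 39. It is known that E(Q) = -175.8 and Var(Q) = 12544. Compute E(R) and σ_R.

E(R) = -17.1, σ_R = 14

From Q = 8R - 39: E(Q) = a·E(R) + b, so E(R) = (E(Q) − b)/a = (-175.8 − (-39))/8 = -17.1.
σ_Q = √12544 = 112.
σ_Q = |a|·σ_R, so σ_R = 112/|8| = 14.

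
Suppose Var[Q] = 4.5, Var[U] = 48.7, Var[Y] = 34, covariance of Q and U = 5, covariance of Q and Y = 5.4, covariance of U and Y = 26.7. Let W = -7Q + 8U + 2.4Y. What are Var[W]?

Var[W] = 3816.98

Var[W] = a²·Var[Q] + b²·Var[U] + c²·Var[Y] + 2ab·covariance of Q and U + 2ac·covariance of Q and Y + 2bc·covariance of U and Y, with a = -7, b = 8, c = 2.4.
= 220.5 + 3116.8 + 195.84 + (-560) + (-181.44) + 1025.28
= 3816.98.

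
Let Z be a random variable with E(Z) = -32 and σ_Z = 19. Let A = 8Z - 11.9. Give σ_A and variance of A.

A = 8Z - 11.9 is linear with a = 8, b = -11.9.
σ_A = |a|·σ_Z = |8|·19 = 152.
variance of Z = 19² = 361.
variance of A = a²·variance of Z = 8²·361 = 23104 (the additive constant -11.9 does not affect variance).

σ_A = 152, variance of A = 23104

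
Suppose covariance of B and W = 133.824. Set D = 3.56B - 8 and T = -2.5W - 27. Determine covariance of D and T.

covariance of D and T = -1191.0336

covariance of D and T = a·c·covariance of B and W = 3.56·(-2.5)·133.824 = -1191.0336. Additive constants drop out.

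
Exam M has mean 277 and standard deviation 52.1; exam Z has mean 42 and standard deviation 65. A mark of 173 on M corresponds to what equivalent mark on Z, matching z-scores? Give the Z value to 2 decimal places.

Z = -87.75

z = (173 − 277)/52.1 ≈ -1.9962.
Z = 42 + z·65 = 42 + (173 − 277)·65/52.1 ≈ -87.75.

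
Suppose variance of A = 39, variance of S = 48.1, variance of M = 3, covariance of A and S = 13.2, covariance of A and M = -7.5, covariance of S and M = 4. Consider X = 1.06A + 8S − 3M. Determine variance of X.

variance of X = 3228.7924

variance of X = a²·variance of A + b²·variance of S + c²·variance of M + 2ab·covariance of A and S + 2ac·covariance of A and M + 2bc·covariance of S and M, with a = 1.06, b = 8, c = -3.
= 43.8204 + 3078.4 + 27 + 223.872 + 47.7 + (-192)
= 3228.7924.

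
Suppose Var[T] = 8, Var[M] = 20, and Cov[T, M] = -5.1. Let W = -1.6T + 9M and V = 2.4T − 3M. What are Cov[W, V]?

Cov[W, V] = -705.36

By bilinearity, Cov[W, V] = ac·Var[T] + bd·Var[M] + (ad+bc)·Cov[T, M], with a=-1.6, b=9, c=2.4, d=-3.
ac·Var[T] = (-1.6)·2.4·8 = -30.72
bd·Var[M] = 9·(-3)·20 = -540
(ad+bc)·Cov[T, M] = (26.4)·(-5.1) = -134.64
Cov[W, V] = -30.72 + (-540) + (-134.64) = -705.36.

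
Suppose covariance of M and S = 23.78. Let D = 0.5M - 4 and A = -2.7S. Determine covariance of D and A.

covariance of D and A = a·c·covariance of M and S = 0.5·(-2.7)·23.78 = -32.103. Additive constants drop out.

covariance of D and A = -32.103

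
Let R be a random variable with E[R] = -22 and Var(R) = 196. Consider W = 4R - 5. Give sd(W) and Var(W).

sd(W) = 56, Var(W) = 3136

W = 4R - 5 is linear with a = 4, b = -5.
sd(R) = √196 = 14.
sd(W) = |a|·sd(R) = |4|·14 = 56.
Var(W) = a²·Var(R) = 4²·196 = 3136 (the additive constant -5 does not affect variance).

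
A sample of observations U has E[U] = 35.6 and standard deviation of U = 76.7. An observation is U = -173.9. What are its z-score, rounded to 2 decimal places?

z = (U − E[U]) / standard deviation of U = (-173.9 − 35.6) / 76.7 ≈ -2.73.

z = -2.73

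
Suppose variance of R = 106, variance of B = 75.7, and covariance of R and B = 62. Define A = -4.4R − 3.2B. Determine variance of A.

variance of A = 4573.248

variance of A = a²·variance of R + b²·variance of B + 2ab·covariance of R and B with a = -4.4, b = -3.2.
= (-4.4)²·106 + (-3.2)²·75.7 + 2·(-4.4)·(-3.2)·62
= 2052.16 + 775.168 + 1745.92 = 4573.248.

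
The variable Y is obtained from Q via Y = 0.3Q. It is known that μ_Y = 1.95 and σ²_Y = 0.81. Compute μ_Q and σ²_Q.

From Y = 0.3Q: μ_Y = a·μ_Q + b, so μ_Q = (μ_Y − b)/a = (1.95 − 0)/0.3 = 6.5.
σ²_Y = a²·σ²_Q, so σ²_Q = 0.81/0.3² = 9.

μ_Q = 6.5, σ²_Q = 9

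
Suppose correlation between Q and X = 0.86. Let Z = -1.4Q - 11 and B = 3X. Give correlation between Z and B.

Linear rescalings preserve |correlation|; the slopes -1.4 and 3 have opposite signs, so the correlation flips sign: correlation between Z and B = −correlation between Q and X = -0.86.

correlation between Z and B = -0.86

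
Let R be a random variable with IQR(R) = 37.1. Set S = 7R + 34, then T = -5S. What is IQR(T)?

IQR(T) = 1298.5

IQR(S) = |7|·37.1 = 259.7.
IQR(T) = |-5|·259.7 = 1298.5.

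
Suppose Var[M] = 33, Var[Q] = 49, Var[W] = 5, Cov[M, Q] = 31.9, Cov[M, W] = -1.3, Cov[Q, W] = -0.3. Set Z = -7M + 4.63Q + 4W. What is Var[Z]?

Var[Z] = a²·Var[M] + b²·Var[Q] + c²·Var[W] + 2ab·Cov[M, Q] + 2ac·Cov[M, W] + 2bc·Cov[Q, W], with a = -7, b = 4.63, c = 4.
= 1617 + 1050.4081 + 80 + (-2067.758) + 72.8 + (-11.112)
= 741.3381.

Var[Z] = 741.3381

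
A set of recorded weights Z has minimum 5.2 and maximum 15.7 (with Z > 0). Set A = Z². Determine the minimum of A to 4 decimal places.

Z² is increasing on this domain, so min(A) comes from min(Z) = 5.2: min(A) = square(5.2) = 27.04.

min(A) = 27.04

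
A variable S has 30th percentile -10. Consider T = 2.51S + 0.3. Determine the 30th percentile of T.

Since a = 2.51 > 0 the transformation is increasing, so the 30th percentile of T = a·(P_{30} of S) + b = 2.51·(-10) + 0.3 = -24.8.

30th percentile of T = -24.8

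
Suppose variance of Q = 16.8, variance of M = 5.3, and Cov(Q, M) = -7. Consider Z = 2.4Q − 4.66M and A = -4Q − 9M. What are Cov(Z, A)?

By bilinearity, Cov(Z, A) = ac·variance of Q + bd·variance of M + (ad+bc)·Cov(Q, M), with a=2.4, b=-4.66, c=-4, d=-9.
ac·variance of Q = 2.4·(-4)·16.8 = -161.28
bd·variance of M = (-4.66)·(-9)·5.3 = 222.282
(ad+bc)·Cov(Q, M) = (-2.96)·(-7) = 20.72
Cov(Z, A) = -161.28 + 222.282 + 20.72 = 81.722.

Cov(Z, A) = 81.722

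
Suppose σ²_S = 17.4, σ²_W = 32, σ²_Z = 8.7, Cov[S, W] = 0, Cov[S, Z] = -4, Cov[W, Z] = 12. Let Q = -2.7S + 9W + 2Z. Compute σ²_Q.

σ²_Q = a²·σ²_S + b²·σ²_W + c²·σ²_Z + 2ab·Cov[S, W] + 2ac·Cov[S, Z] + 2bc·Cov[W, Z], with a = -2.7, b = 9, c = 2.
= 126.846 + 2592 + 34.8 + 0 + 43.2 + 432
= 3228.846.

σ²_Q = 3228.846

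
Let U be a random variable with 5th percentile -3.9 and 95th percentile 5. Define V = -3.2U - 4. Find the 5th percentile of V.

5th percentile of V = -20

Since a = -3.2 < 0 the transformation is decreasing, reversing order: the 5th percentile of V corresponds to the 95th percentile of U.
So P_{5}(V) = a·P_{95}(U) + b = (-3.2)·5 + (-4) = -20.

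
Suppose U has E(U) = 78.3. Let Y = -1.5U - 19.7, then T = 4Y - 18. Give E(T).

E(T) = -566.6

E(Y) = (-1.5)·78.3 + (-19.7) = -137.15.
E(T) = 4·(-137.15) + (-18) = -566.6.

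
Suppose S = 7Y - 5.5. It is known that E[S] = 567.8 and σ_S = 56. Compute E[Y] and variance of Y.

From S = 7Y - 5.5: E[S] = a·E[Y] + b, so E[Y] = (E[S] − b)/a = (567.8 − (-5.5))/7 = 81.9.
variance of S = 56² = 3136.
variance of S = a²·variance of Y, so variance of Y = 3136/7² = 64.

E[Y] = 81.9, variance of Y = 64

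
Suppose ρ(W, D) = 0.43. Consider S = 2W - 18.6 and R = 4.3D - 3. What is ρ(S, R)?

ρ(S, R) = 0.43

Linear rescalings preserve correlation up to sign; here the slopes 2 and 4.3 have the same sign, so ρ(S, R) = ρ(W, D) = 0.43.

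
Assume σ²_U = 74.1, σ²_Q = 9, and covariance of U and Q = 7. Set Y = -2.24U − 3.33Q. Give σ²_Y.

σ²_Y = a²·σ²_U + b²·σ²_Q + 2ab·covariance of U and Q with a = -2.24, b = -3.33.
= (-2.24)²·74.1 + (-3.33)²·9 + 2·(-2.24)·(-3.33)·7
= 371.80416 + 99.8001 + 104.4288 = 576.03306.

σ²_Y = 576.03306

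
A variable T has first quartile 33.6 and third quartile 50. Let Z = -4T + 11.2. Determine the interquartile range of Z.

IQR of T = Q3 − Q1 = 50 − 33.6 = 16.4.
Under Z = aT + b, IQR(Z) = |a|·IQR(T) = |-4|·16.4 = 65.6 (shifts cancel; spread scales by |a|).

IQR(Z) = 65.6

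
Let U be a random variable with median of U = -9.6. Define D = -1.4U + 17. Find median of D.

median of D = 30.44

A linear map preserves order up to sign, so median of D = a·median of U + b = (-1.4)·(-9.6) + 17 = 30.44.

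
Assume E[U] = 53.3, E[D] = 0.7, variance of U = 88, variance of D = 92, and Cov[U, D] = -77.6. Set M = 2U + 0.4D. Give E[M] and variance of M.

E[M] = 106.88, variance of M = 242.56

E[M] = 2·E[U] + 0.4·E[D] = 2·53.3 + 0.4·0.7 = 106.88.
variance of M = a²·variance of U + b²·variance of D + 2ab·Cov[U, D] with a = 2, b = 0.4.
= 2²·88 + 0.4²·92 + 2·2·0.4·(-77.6)
= 352 + 14.72 + (-124.16) = 242.56.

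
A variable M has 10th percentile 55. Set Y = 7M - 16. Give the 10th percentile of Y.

Since a = 7 > 0 the transformation is increasing, so the 10th percentile of Y = a·(P_{10} of M) + b = 7·55 + (-16) = 369.

10th percentile of Y = 369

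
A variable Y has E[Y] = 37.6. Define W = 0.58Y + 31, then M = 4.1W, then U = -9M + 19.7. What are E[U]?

E[U] = -1928.9152

E[W] = 0.58·37.6 + 31 = 52.808.
E[M] = 4.1·52.808 = 216.5128.
E[U] = (-9)·216.5128 + 19.7 = -1928.9152.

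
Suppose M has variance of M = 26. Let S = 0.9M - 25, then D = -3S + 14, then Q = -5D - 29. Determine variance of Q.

variance of S = 0.9²·26 = 21.06.
variance of D = (-3)²·21.06 = 189.54.
variance of Q = (-5)²·189.54 = 4738.5.

variance of Q = 4738.5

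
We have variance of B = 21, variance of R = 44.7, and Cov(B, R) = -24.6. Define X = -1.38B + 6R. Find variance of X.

variance of X = a²·variance of B + b²·variance of R + 2ab·Cov(B, R) with a = -1.38, b = 6.
= (-1.38)²·21 + 6²·44.7 + 2·(-1.38)·6·(-24.6)
= 39.9924 + 1609.2 + 407.376 = 2056.5684.

variance of X = 2056.5684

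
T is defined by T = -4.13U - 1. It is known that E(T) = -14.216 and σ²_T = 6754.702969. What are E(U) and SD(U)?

E(U) = 3.2, SD(U) = 19.9

From T = -4.13U - 1: E(T) = a·E(U) + b, so E(U) = (E(T) − b)/a = (-14.216 − (-1))/(-4.13) = 3.2.
SD(T) = √6754.702969 = 82.187.
SD(T) = |a|·SD(U), so SD(U) = 82.187/|-4.13| = 19.9.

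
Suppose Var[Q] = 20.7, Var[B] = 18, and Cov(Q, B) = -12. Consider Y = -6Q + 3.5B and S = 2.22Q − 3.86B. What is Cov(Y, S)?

Cov(Y, S) = -890.064

By bilinearity, Cov(Y, S) = ac·Var[Q] + bd·Var[B] + (ad+bc)·Cov(Q, B), with a=-6, b=3.5, c=2.22, d=-3.86.
ac·Var[Q] = (-6)·2.22·20.7 = -275.724
bd·Var[B] = 3.5·(-3.86)·18 = -243.18
(ad+bc)·Cov(Q, B) = (30.93)·(-12) = -371.16
Cov(Y, S) = -275.724 + (-243.18) + (-371.16) = -890.064.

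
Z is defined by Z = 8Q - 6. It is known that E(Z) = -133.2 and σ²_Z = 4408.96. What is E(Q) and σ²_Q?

From Z = 8Q - 6: E(Z) = a·E(Q) + b, so E(Q) = (E(Z) − b)/a = (-133.2 − (-6))/8 = -15.9.
σ²_Z = a²·σ²_Q, so σ²_Q = 4408.96/8² = 68.89.

E(Q) = -15.9, σ²_Q = 68.89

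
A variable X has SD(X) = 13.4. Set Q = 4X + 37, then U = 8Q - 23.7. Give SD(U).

SD(U) = 428.8

SD(Q) = |4|·13.4 = 53.6.
SD(U) = |8|·53.6 = 428.8.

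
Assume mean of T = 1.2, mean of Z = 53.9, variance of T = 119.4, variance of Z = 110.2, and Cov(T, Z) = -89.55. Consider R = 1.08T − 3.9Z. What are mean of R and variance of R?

mean of R = 1.08·mean of T + (-3.9)·mean of Z = 1.08·1.2 + (-3.9)·53.9 = -208.914.
variance of R = a²·variance of T + b²·variance of Z + 2ab·Cov(T, Z) with a = 1.08, b = -3.9.
= 1.08²·119.4 + (-3.9)²·110.2 + 2·1.08·(-3.9)·(-89.55)
= 139.26816 + 1676.142 + 754.3692 = 2569.77936.

mean of R = -208.914, variance of R = 2569.77936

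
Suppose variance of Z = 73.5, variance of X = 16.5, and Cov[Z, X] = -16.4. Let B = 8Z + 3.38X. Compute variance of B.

variance of B = a²·variance of Z + b²·variance of X + 2ab·Cov[Z, X] with a = 8, b = 3.38.
= 8²·73.5 + 3.38²·16.5 + 2·8·3.38·(-16.4)
= 4704 + 188.5026 + (-886.912) = 4005.5906.

variance of B = 4005.5906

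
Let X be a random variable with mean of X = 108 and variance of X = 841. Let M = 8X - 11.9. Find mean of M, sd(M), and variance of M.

mean of M = 852.1, sd(M) = 232, variance of M = 53824

M = 8X - 11.9 is linear with a = 8, b = -11.9.
mean of M = a·mean of X + b = 8·108 + (-11.9) = 852.1.
sd(X) = √841 = 29.
sd(M) = |a|·sd(X) = |8|·29 = 232.
variance of M = a²·variance of X = 8²·841 = 53824 (the additive constant -11.9 does not affect variance).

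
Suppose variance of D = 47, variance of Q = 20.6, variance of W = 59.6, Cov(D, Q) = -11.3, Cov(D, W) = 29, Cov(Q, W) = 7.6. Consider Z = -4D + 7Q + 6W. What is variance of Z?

variance of Z = 3786.2

variance of Z = a²·variance of D + b²·variance of Q + c²·variance of W + 2ab·Cov(D, Q) + 2ac·Cov(D, W) + 2bc·Cov(Q, W), with a = -4, b = 7, c = 6.
= 752 + 1009.4 + 2145.6 + 632.8 + (-1392) + 638.4
= 3786.2.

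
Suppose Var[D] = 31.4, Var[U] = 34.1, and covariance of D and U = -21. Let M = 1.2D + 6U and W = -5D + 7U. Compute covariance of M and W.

By bilinearity, covariance of M and W = ac·Var[D] + bd·Var[U] + (ad+bc)·covariance of D and U, with a=1.2, b=6, c=-5, d=7.
ac·Var[D] = 1.2·(-5)·31.4 = -188.4
bd·Var[U] = 6·7·34.1 = 1432.2
(ad+bc)·covariance of D and U = (-21.6)·(-21) = 453.6
covariance of M and W = -188.4 + 1432.2 + 453.6 = 1697.4.

covariance of M and W = 1697.4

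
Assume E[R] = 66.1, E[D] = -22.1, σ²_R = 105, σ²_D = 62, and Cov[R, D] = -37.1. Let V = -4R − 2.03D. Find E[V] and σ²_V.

E[V] = (-4)·E[R] + (-2.03)·E[D] = (-4)·66.1 + (-2.03)·(-22.1) = -219.537.
σ²_V = a²·σ²_R + b²·σ²_D + 2ab·Cov[R, D] with a = -4, b = -2.03.
= (-4)²·105 + (-2.03)²·62 + 2·(-4)·(-2.03)·(-37.1)
= 1680 + 255.4958 + (-602.504) = 1332.9918.

E[V] = -219.537, σ²_V = 1332.9918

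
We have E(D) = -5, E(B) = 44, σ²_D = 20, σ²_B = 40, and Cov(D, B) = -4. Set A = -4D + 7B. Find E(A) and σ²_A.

E(A) = (-4)·E(D) + 7·E(B) = (-4)·(-5) + 7·44 = 328.
σ²_A = a²·σ²_D + b²·σ²_B + 2ab·Cov(D, B) with a = -4, b = 7.
= (-4)²·20 + 7²·40 + 2·(-4)·7·(-4)
= 320 + 1960 + 224 = 2504.

E(A) = 328, σ²_A = 2504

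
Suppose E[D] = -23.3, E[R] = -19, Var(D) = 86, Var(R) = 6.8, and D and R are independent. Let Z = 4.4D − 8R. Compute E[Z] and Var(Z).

E[Z] = 49.48, Var(Z) = 2100.16

E[Z] = 4.4·E[D] + (-8)·E[R] = 4.4·(-23.3) + (-8)·(-19) = 49.48.
Var(Z) = a²·Var(D) + b²·Var(R) + 2ab·covariance of D and R with a = 4.4, b = -8.
Independence gives covariance of D and R = 0.
= 4.4²·86 + (-8)²·6.8 + 2·4.4·(-8)·0
= 1664.96 + 435.2 + 0 = 2100.16.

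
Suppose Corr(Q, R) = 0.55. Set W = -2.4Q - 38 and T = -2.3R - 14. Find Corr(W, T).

Corr(W, T) = 0.55

Linear rescalings preserve correlation up to sign; here the slopes -2.4 and -2.3 have the same sign, so Corr(W, T) = Corr(Q, R) = 0.55.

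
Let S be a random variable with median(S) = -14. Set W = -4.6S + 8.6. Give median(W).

A linear map preserves order up to sign, so median(W) = a·median(S) + b = (-4.6)·(-14) + 8.6 = 73.

median(W) = 73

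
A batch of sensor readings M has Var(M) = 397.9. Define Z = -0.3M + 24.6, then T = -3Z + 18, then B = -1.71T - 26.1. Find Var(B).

Var(Z) = (-0.3)²·397.9 = 35.811.
Var(T) = (-3)²·35.811 = 322.299.
Var(B) = (-1.71)²·322.299 = 942.4345059.

Var(B) = 942.4345059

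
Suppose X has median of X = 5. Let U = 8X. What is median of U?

median of U = 40

A linear map preserves order up to sign, so median of U = a·median of X + b = 8·5 = 40.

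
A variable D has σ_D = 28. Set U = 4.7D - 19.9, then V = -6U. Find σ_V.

σ_V = 789.6

σ_U = |4.7|·28 = 131.6.
σ_V = |-6|·131.6 = 789.6.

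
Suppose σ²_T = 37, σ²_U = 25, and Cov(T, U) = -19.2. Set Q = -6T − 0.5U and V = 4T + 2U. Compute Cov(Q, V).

By bilinearity, Cov(Q, V) = ac·σ²_T + bd·σ²_U + (ad+bc)·Cov(T, U), with a=-6, b=-0.5, c=4, d=2.
ac·σ²_T = (-6)·4·37 = -888
bd·σ²_U = (-0.5)·2·25 = -25
(ad+bc)·Cov(T, U) = (-14)·(-19.2) = 268.8
Cov(Q, V) = -888 + (-25) + 268.8 = -644.2.

Cov(Q, V) = -644.2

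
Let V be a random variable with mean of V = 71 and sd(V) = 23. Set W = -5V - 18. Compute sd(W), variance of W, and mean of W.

sd(W) = 115, variance of W = 13225, mean of W = -373

W = -5V - 18 is linear with a = -5, b = -18.
sd(W) = |a|·sd(V) = |-5|·23 = 115.
variance of V = 23² = 529.
variance of W = a²·variance of V = (-5)²·529 = 13225 (the additive constant -18 does not affect variance).
mean of W = a·mean of V + b = (-5)·71 + (-18) = -373.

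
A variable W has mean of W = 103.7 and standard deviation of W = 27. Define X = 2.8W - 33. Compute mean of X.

mean of X = 257.36

X = 2.8W - 33 is linear with a = 2.8, b = -33.
mean of X = a·mean of W + b = 2.8·103.7 + (-33) = 257.36.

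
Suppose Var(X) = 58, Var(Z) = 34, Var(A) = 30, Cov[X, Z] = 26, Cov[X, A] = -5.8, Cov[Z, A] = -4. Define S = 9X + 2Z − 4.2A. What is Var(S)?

Var(S) = a²·Var(X) + b²·Var(Z) + c²·Var(A) + 2ab·Cov[X, Z] + 2ac·Cov[X, A] + 2bc·Cov[Z, A], with a = 9, b = 2, c = -4.2.
= 4698 + 136 + 529.2 + 936 + 438.48 + 67.2
= 6804.88.

Var(S) = 6804.88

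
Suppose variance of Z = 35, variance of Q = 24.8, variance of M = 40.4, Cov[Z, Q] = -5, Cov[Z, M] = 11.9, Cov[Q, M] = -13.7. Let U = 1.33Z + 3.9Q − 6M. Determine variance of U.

variance of U = a²·variance of Z + b²·variance of Q + c²·variance of M + 2ab·Cov[Z, Q] + 2ac·Cov[Z, M] + 2bc·Cov[Q, M], with a = 1.33, b = 3.9, c = -6.
= 61.9115 + 377.208 + 1454.4 + (-51.87) + (-189.924) + 641.16
= 2292.8855.

variance of U = 2292.8855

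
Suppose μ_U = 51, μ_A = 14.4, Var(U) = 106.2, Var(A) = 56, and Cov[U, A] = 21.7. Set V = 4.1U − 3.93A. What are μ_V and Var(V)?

μ_V = 152.508, Var(V) = 1950.8322

μ_V = 4.1·μ_U + (-3.93)·μ_A = 4.1·51 + (-3.93)·14.4 = 152.508.
Var(V) = a²·Var(U) + b²·Var(A) + 2ab·Cov[U, A] with a = 4.1, b = -3.93.
= 4.1²·106.2 + (-3.93)²·56 + 2·4.1·(-3.93)·21.7
= 1785.222 + 864.9144 + (-699.3042) = 1950.8322.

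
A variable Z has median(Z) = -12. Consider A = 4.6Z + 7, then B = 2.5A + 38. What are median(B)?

median(B) = -82.5

median(A) = 4.6·(-12) + 7 = -48.2.
median(B) = 2.5·(-48.2) + 38 = -82.5.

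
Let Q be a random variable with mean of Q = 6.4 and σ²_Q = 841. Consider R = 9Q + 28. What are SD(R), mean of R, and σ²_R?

R = 9Q + 28 is linear with a = 9, b = 28.
SD(Q) = √841 = 29.
SD(R) = |a|·SD(Q) = |9|·29 = 261.
mean of R = a·mean of Q + b = 9·6.4 + 28 = 85.6.
σ²_R = a²·σ²_Q = 9²·841 = 68121 (the additive constant 28 does not affect variance).

SD(R) = 261, mean of R = 85.6, σ²_R = 68121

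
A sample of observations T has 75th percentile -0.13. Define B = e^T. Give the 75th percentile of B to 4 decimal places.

75th percentile of B = 0.8781

e^T is increasing, so P_{75}(B) = g(P_{75}(T)) ≈ 0.8781.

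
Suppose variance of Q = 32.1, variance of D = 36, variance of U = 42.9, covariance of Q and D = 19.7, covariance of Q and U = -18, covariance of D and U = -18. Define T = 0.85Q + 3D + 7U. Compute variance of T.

variance of T = 1579.56225

variance of T = a²·variance of Q + b²·variance of D + c²·variance of U + 2ab·covariance of Q and D + 2ac·covariance of Q and U + 2bc·covariance of D and U, with a = 0.85, b = 3, c = 7.
= 23.19225 + 324 + 2102.1 + 100.47 + (-214.2) + (-756)
= 1579.56225.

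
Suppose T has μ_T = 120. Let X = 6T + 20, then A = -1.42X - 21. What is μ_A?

μ_X = 6·120 + 20 = 740.
μ_A = (-1.42)·740 + (-21) = -1071.8.

μ_A = -1071.8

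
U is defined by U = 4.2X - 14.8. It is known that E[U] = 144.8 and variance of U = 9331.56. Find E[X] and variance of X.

From U = 4.2X - 14.8: E[U] = a·E[X] + b, so E[X] = (E[U] − b)/a = (144.8 − (-14.8))/4.2 = 38.
variance of U = a²·variance of X, so variance of X = 9331.56/4.2² = 529.

E[X] = 38, variance of X = 529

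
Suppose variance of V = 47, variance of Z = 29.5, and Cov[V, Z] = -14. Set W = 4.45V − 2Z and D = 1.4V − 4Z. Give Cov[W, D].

Cov[W, D] = 817.21

By bilinearity, Cov[W, D] = ac·variance of V + bd·variance of Z + (ad+bc)·Cov[V, Z], with a=4.45, b=-2, c=1.4, d=-4.
ac·variance of V = 4.45·1.4·47 = 292.81
bd·variance of Z = (-2)·(-4)·29.5 = 236
(ad+bc)·Cov[V, Z] = (-20.6)·(-14) = 288.4
Cov[W, D] = 292.81 + 236 + 288.4 = 817.21.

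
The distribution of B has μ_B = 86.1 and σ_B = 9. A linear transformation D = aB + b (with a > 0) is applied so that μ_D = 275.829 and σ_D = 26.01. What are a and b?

a = 2.89, b = 27

σ_D = a·σ_B (a > 0), so a = 26.01/9 = 2.89.
μ_D = a·μ_B + b, so b = 275.829 − 2.89·86.1 = 27.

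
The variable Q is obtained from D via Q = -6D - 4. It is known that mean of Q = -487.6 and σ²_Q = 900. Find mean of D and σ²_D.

mean of D = 80.6, σ²_D = 25

From Q = -6D - 4: mean of Q = a·mean of D + b, so mean of D = (mean of Q − b)/a = (-487.6 − (-4))/(-6) = 80.6.
σ²_Q = a²·σ²_D, so σ²_D = 900/(-6)² = 25.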